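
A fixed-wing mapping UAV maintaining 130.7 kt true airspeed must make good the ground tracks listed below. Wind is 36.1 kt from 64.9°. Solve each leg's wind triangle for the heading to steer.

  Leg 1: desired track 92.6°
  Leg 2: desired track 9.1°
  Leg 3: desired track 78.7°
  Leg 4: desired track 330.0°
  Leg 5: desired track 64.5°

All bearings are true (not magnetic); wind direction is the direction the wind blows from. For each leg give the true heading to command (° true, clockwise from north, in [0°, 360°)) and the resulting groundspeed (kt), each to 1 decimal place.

Leg 1: desired track 92.6°; wind correction -7.4° → command heading 85.2°, groundspeed 97.7 kt
Leg 2: desired track 9.1°; wind correction +13.2° → command heading 22.3°, groundspeed 107.0 kt
Leg 3: desired track 78.7°; wind correction -3.8° → command heading 74.9°, groundspeed 95.4 kt
Leg 4: desired track 330.0°; wind correction +16.0° → command heading 346.0°, groundspeed 128.7 kt
Leg 5: desired track 64.5°; wind correction +0.1° → command heading 64.6°, groundspeed 94.6 kt

Leg 1: heading=85.2°, groundspeed=97.7 kt
Leg 2: heading=22.3°, groundspeed=107.0 kt
Leg 3: heading=74.9°, groundspeed=95.4 kt
Leg 4: heading=346.0°, groundspeed=128.7 kt
Leg 5: heading=64.6°, groundspeed=94.6 kt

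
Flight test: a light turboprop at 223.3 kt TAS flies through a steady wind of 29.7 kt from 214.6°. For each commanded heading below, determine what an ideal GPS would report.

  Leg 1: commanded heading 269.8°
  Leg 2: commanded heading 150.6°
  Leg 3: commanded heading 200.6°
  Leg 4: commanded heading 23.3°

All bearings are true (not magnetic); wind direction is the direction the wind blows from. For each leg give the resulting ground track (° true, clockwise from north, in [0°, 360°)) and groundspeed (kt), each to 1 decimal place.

Leg 1: track=276.5°, groundspeed=207.8 kt
Leg 2: track=143.4°, groundspeed=212.0 kt
Leg 3: track=198.5°, groundspeed=194.6 kt
Leg 4: track=24.6°, groundspeed=252.5 kt

Leg 1: heading 269.8°; drift +6.7° → track 276.5°, groundspeed 207.8 kt
Leg 2: heading 150.6°; drift -7.2° → track 143.4°, groundspeed 212.0 kt
Leg 3: heading 200.6°; drift -2.1° → track 198.5°, groundspeed 194.6 kt
Leg 4: heading 23.3°; drift +1.3° → track 24.6°, groundspeed 252.5 kt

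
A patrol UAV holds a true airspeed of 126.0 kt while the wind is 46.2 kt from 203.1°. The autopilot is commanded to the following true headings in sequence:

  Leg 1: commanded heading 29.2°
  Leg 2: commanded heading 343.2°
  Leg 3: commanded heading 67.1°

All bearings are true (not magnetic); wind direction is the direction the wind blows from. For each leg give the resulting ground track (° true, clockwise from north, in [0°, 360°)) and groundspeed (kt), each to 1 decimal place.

Leg 1: heading 29.2°; drift -1.6° → track 27.6°, groundspeed 172.0 kt
Leg 2: heading 343.2°; drift +10.4° → track 353.6°, groundspeed 164.1 kt
Leg 3: heading 67.1°; drift -11.4° → track 55.7°, groundspeed 162.4 kt

Leg 1: track=27.6°, groundspeed=172.0 kt
Leg 2: track=353.6°, groundspeed=164.1 kt
Leg 3: track=55.7°, groundspeed=162.4 kt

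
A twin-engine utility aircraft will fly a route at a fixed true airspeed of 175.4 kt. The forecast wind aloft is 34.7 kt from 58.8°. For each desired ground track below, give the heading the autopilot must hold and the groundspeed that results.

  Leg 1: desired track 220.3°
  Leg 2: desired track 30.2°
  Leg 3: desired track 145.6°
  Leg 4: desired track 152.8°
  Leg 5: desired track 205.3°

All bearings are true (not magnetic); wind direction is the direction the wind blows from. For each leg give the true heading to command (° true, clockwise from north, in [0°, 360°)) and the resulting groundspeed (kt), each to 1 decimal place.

Leg 1: heading=216.7°, groundspeed=208.0 kt
Leg 2: heading=35.6°, groundspeed=144.1 kt
Leg 3: heading=134.2°, groundspeed=170.0 kt
Leg 4: heading=141.4°, groundspeed=174.4 kt
Leg 5: heading=199.0°, groundspeed=203.3 kt

Leg 1: desired track 220.3°; wind correction -3.6° → command heading 216.7°, groundspeed 208.0 kt
Leg 2: desired track 30.2°; wind correction +5.4° → command heading 35.6°, groundspeed 144.1 kt
Leg 3: desired track 145.6°; wind correction -11.4° → command heading 134.2°, groundspeed 170.0 kt
Leg 4: desired track 152.8°; wind correction -11.4° → command heading 141.4°, groundspeed 174.4 kt
Leg 5: desired track 205.3°; wind correction -6.3° → command heading 199.0°, groundspeed 203.3 kt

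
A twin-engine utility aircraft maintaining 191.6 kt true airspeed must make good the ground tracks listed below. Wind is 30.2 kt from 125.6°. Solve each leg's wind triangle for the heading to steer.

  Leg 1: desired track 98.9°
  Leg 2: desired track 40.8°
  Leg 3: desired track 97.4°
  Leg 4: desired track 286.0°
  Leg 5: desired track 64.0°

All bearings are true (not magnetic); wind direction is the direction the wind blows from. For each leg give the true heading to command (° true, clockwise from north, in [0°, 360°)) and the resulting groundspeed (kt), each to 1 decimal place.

Leg 1: heading=103.0°, groundspeed=164.1 kt
Leg 2: heading=49.8°, groundspeed=186.5 kt
Leg 3: heading=101.7°, groundspeed=164.5 kt
Leg 4: heading=283.0°, groundspeed=219.8 kt
Leg 5: heading=72.0°, groundspeed=175.4 kt

Leg 1: desired track 98.9°; wind correction +4.1° → command heading 103.0°, groundspeed 164.1 kt
Leg 2: desired track 40.8°; wind correction +9.0° → command heading 49.8°, groundspeed 186.5 kt
Leg 3: desired track 97.4°; wind correction +4.3° → command heading 101.7°, groundspeed 164.5 kt
Leg 4: desired track 286.0°; wind correction -3.0° → command heading 283.0°, groundspeed 219.8 kt
Leg 5: desired track 64.0°; wind correction +8.0° → command heading 72.0°, groundspeed 175.4 kt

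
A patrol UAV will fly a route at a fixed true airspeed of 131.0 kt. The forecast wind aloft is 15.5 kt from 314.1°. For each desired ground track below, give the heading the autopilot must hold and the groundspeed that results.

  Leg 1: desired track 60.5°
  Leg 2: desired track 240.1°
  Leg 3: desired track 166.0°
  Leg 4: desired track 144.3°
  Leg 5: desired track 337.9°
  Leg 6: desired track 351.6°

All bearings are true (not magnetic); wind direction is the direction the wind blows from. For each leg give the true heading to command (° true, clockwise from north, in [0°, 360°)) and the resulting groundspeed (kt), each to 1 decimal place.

Leg 1: heading=54.0°, groundspeed=134.5 kt
Leg 2: heading=246.6°, groundspeed=125.9 kt
Leg 3: heading=169.6°, groundspeed=143.9 kt
Leg 4: heading=145.5°, groundspeed=146.2 kt
Leg 5: heading=335.2°, groundspeed=116.7 kt
Leg 6: heading=347.5°, groundspeed=118.4 kt

Leg 1: desired track 60.5°; wind correction -6.5° → command heading 54.0°, groundspeed 134.5 kt
Leg 2: desired track 240.1°; wind correction +6.5° → command heading 246.6°, groundspeed 125.9 kt
Leg 3: desired track 166.0°; wind correction +3.6° → command heading 169.6°, groundspeed 143.9 kt
Leg 4: desired track 144.3°; wind correction +1.2° → command heading 145.5°, groundspeed 146.2 kt
Leg 5: desired track 337.9°; wind correction -2.7° → command heading 335.2°, groundspeed 116.7 kt
Leg 6: desired track 351.6°; wind correction -4.1° → command heading 347.5°, groundspeed 118.4 kt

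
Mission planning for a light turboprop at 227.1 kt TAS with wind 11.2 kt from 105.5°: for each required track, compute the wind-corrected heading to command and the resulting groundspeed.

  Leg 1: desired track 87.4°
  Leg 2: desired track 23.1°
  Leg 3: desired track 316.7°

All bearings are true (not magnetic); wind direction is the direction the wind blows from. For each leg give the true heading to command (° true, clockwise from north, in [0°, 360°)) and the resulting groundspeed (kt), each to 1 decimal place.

Leg 1: heading=88.3°, groundspeed=216.4 kt
Leg 2: heading=25.9°, groundspeed=225.3 kt
Leg 3: heading=318.2°, groundspeed=236.6 kt

Leg 1: desired track 87.4°; wind correction +0.9° → command heading 88.3°, groundspeed 216.4 kt
Leg 2: desired track 23.1°; wind correction +2.8° → command heading 25.9°, groundspeed 225.3 kt
Leg 3: desired track 316.7°; wind correction +1.5° → command heading 318.2°, groundspeed 236.6 kt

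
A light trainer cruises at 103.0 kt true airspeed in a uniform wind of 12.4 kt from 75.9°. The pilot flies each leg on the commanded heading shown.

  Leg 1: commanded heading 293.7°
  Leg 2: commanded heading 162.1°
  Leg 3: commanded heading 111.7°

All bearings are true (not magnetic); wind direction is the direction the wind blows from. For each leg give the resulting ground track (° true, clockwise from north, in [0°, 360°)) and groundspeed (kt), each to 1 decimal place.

Leg 1: heading 293.7°; drift -3.9° → track 289.8°, groundspeed 113.1 kt
Leg 2: heading 162.1°; drift +6.9° → track 169.0°, groundspeed 102.9 kt
Leg 3: heading 111.7°; drift +4.5° → track 116.2°, groundspeed 93.2 kt

Leg 1: track=289.8°, groundspeed=113.1 kt
Leg 2: track=169.0°, groundspeed=102.9 kt
Leg 3: track=116.2°, groundspeed=93.2 kt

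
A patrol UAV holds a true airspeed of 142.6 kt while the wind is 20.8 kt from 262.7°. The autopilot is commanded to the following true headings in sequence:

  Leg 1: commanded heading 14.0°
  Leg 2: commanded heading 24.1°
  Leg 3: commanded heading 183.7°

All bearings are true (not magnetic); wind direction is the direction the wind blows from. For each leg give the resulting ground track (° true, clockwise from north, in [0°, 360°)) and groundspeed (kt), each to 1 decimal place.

Leg 1: track=21.4°, groundspeed=151.4 kt
Leg 2: track=30.7°, groundspeed=154.5 kt
Leg 3: track=175.3°, groundspeed=140.1 kt

Leg 1: heading 14.0°; drift +7.4° → track 21.4°, groundspeed 151.4 kt
Leg 2: heading 24.1°; drift +6.6° → track 30.7°, groundspeed 154.5 kt
Leg 3: heading 183.7°; drift -8.4° → track 175.3°, groundspeed 140.1 kt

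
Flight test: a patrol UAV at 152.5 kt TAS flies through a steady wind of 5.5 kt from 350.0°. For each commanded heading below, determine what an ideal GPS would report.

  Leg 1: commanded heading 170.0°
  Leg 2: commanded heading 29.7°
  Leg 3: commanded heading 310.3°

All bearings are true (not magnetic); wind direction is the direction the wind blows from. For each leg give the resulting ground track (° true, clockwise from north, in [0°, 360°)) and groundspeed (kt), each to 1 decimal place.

Leg 1: track=170.0°, groundspeed=158.0 kt
Leg 2: track=31.1°, groundspeed=148.3 kt
Leg 3: track=308.9°, groundspeed=148.3 kt

Leg 1: heading 170.0°; drift +0.0° → track 170.0°, groundspeed 158.0 kt
Leg 2: heading 29.7°; drift +1.4° → track 31.1°, groundspeed 148.3 kt
Leg 3: heading 310.3°; drift -1.4° → track 308.9°, groundspeed 148.3 kt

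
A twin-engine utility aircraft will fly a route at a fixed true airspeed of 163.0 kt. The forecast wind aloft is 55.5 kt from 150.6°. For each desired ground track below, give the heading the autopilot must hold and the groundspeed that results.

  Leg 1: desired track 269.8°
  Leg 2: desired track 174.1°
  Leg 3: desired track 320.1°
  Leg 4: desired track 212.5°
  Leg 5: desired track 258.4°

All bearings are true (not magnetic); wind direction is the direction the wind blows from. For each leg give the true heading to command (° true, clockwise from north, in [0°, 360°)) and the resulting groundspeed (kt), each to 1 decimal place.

Leg 1: desired track 269.8°; wind correction -17.3° → command heading 252.5°, groundspeed 182.7 kt
Leg 2: desired track 174.1°; wind correction -7.8° → command heading 166.3°, groundspeed 110.6 kt
Leg 3: desired track 320.1°; wind correction -3.6° → command heading 316.5°, groundspeed 217.3 kt
Leg 4: desired track 212.5°; wind correction -17.5° → command heading 195.0°, groundspeed 129.3 kt
Leg 5: desired track 258.4°; wind correction -18.9° → command heading 239.5°, groundspeed 171.2 kt

Leg 1: heading=252.5°, groundspeed=182.7 kt
Leg 2: heading=166.3°, groundspeed=110.6 kt
Leg 3: heading=316.5°, groundspeed=217.3 kt
Leg 4: heading=195.0°, groundspeed=129.3 kt
Leg 5: heading=239.5°, groundspeed=171.2 kt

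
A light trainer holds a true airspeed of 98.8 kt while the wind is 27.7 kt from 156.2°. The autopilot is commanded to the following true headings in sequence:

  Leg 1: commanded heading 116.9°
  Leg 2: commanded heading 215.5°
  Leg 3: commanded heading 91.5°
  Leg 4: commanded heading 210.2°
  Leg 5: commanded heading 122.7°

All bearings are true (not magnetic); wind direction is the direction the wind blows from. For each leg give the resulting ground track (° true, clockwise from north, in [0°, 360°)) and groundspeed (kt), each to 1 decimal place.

Leg 1: heading 116.9°; drift -12.8° → track 104.1°, groundspeed 79.3 kt
Leg 2: heading 215.5°; drift +15.7° → track 231.2°, groundspeed 87.9 kt
Leg 3: heading 91.5°; drift -16.1° → track 75.4°, groundspeed 90.5 kt
Leg 4: heading 210.2°; drift +15.2° → track 225.4°, groundspeed 85.5 kt
Leg 5: heading 122.7°; drift -11.4° → track 111.3°, groundspeed 77.2 kt

Leg 1: track=104.1°, groundspeed=79.3 kt
Leg 2: track=231.2°, groundspeed=87.9 kt
Leg 3: track=75.4°, groundspeed=90.5 kt
Leg 4: track=225.4°, groundspeed=85.5 kt
Leg 5: track=111.3°, groundspeed=77.2 kt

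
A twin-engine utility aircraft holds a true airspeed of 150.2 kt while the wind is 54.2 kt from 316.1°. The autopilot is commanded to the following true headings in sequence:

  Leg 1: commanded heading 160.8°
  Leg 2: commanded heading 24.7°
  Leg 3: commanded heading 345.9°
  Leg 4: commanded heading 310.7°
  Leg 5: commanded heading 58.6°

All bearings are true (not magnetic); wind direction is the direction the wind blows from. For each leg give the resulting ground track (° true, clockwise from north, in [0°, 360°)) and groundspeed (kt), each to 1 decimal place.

Leg 1: track=154.3°, groundspeed=200.7 kt
Leg 2: track=45.9°, groundspeed=139.8 kt
Leg 3: track=0.5°, groundspeed=106.6 kt
Leg 4: track=307.7°, groundspeed=96.4 kt
Leg 5: track=76.7°, groundspeed=170.4 kt

Leg 1: heading 160.8°; drift -6.5° → track 154.3°, groundspeed 200.7 kt
Leg 2: heading 24.7°; drift +21.2° → track 45.9°, groundspeed 139.8 kt
Leg 3: heading 345.9°; drift +14.6° → track 0.5°, groundspeed 106.6 kt
Leg 4: heading 310.7°; drift -3.0° → track 307.7°, groundspeed 96.4 kt
Leg 5: heading 58.6°; drift +18.1° → track 76.7°, groundspeed 170.4 kt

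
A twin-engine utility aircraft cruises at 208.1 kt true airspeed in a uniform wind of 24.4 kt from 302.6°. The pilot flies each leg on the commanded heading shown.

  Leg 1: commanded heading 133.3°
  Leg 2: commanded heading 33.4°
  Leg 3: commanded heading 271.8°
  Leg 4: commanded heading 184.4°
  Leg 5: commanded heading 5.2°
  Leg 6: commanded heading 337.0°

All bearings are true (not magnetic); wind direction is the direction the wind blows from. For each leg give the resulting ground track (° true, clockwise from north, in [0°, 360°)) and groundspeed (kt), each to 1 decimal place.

Leg 1: track=132.2°, groundspeed=232.1 kt
Leg 2: track=40.1°, groundspeed=209.9 kt
Leg 3: track=268.0°, groundspeed=187.6 kt
Leg 4: track=178.8°, groundspeed=220.7 kt
Leg 5: track=11.5°, groundspeed=198.1 kt
Leg 6: track=341.2°, groundspeed=188.5 kt

Leg 1: heading 133.3°; drift -1.1° → track 132.2°, groundspeed 232.1 kt
Leg 2: heading 33.4°; drift +6.7° → track 40.1°, groundspeed 209.9 kt
Leg 3: heading 271.8°; drift -3.8° → track 268.0°, groundspeed 187.6 kt
Leg 4: heading 184.4°; drift -5.6° → track 178.8°, groundspeed 220.7 kt
Leg 5: heading 5.2°; drift +6.3° → track 11.5°, groundspeed 198.1 kt
Leg 6: heading 337.0°; drift +4.2° → track 341.2°, groundspeed 188.5 kt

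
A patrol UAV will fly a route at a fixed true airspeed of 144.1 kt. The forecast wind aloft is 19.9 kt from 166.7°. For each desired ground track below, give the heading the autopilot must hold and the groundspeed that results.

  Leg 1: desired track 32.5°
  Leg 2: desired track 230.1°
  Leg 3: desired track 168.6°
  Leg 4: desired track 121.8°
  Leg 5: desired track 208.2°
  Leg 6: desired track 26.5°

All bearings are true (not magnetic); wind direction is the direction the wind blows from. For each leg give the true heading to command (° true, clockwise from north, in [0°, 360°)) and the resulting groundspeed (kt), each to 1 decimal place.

Leg 1: heading=38.2°, groundspeed=157.3 kt
Leg 2: heading=223.0°, groundspeed=134.1 kt
Leg 3: heading=168.3°, groundspeed=124.2 kt
Leg 4: heading=127.4°, groundspeed=129.3 kt
Leg 5: heading=202.9°, groundspeed=128.6 kt
Leg 6: heading=31.6°, groundspeed=158.8 kt

Leg 1: desired track 32.5°; wind correction +5.7° → command heading 38.2°, groundspeed 157.3 kt
Leg 2: desired track 230.1°; wind correction -7.1° → command heading 223.0°, groundspeed 134.1 kt
Leg 3: desired track 168.6°; wind correction -0.3° → command heading 168.3°, groundspeed 124.2 kt
Leg 4: desired track 121.8°; wind correction +5.6° → command heading 127.4°, groundspeed 129.3 kt
Leg 5: desired track 208.2°; wind correction -5.3° → command heading 202.9°, groundspeed 128.6 kt
Leg 6: desired track 26.5°; wind correction +5.1° → command heading 31.6°, groundspeed 158.8 kt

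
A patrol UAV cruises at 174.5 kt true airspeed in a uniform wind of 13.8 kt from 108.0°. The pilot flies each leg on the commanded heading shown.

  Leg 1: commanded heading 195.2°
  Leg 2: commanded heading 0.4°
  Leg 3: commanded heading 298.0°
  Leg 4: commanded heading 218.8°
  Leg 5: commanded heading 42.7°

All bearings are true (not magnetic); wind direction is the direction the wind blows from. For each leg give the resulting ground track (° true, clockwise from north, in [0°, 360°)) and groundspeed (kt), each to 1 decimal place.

Leg 1: track=199.7°, groundspeed=174.4 kt
Leg 2: track=356.2°, groundspeed=179.2 kt
Leg 3: track=297.3°, groundspeed=188.1 kt
Leg 4: track=222.9°, groundspeed=179.9 kt
Leg 5: track=38.5°, groundspeed=169.2 kt

Leg 1: heading 195.2°; drift +4.5° → track 199.7°, groundspeed 174.4 kt
Leg 2: heading 0.4°; drift -4.2° → track 356.2°, groundspeed 179.2 kt
Leg 3: heading 298.0°; drift -0.7° → track 297.3°, groundspeed 188.1 kt
Leg 4: heading 218.8°; drift +4.1° → track 222.9°, groundspeed 179.9 kt
Leg 5: heading 42.7°; drift -4.2° → track 38.5°, groundspeed 169.2 kt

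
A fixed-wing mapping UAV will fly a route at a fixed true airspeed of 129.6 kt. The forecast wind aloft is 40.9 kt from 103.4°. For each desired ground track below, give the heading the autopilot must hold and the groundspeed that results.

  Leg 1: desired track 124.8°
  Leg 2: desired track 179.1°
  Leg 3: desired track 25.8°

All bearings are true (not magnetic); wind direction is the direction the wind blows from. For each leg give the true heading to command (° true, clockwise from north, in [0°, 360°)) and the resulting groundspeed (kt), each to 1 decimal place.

Leg 1: desired track 124.8°; wind correction -6.6° → command heading 118.2°, groundspeed 90.7 kt
Leg 2: desired track 179.1°; wind correction -17.8° → command heading 161.3°, groundspeed 113.3 kt
Leg 3: desired track 25.8°; wind correction +18.0° → command heading 43.8°, groundspeed 114.5 kt

Leg 1: heading=118.2°, groundspeed=90.7 kt
Leg 2: heading=161.3°, groundspeed=113.3 kt
Leg 3: heading=43.8°, groundspeed=114.5 kt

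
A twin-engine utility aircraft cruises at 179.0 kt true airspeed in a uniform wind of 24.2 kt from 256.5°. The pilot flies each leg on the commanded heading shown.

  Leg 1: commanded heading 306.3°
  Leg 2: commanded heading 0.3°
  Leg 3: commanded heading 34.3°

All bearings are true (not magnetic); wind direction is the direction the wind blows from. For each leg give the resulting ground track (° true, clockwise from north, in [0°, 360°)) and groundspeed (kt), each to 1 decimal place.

Leg 1: heading 306.3°; drift +6.5° → track 312.8°, groundspeed 164.4 kt
Leg 2: heading 0.3°; drift +7.2° → track 7.5°, groundspeed 186.3 kt
Leg 3: heading 34.3°; drift +4.7° → track 39.0°, groundspeed 197.6 kt

Leg 1: track=312.8°, groundspeed=164.4 kt
Leg 2: track=7.5°, groundspeed=186.3 kt
Leg 3: track=39.0°, groundspeed=197.6 kt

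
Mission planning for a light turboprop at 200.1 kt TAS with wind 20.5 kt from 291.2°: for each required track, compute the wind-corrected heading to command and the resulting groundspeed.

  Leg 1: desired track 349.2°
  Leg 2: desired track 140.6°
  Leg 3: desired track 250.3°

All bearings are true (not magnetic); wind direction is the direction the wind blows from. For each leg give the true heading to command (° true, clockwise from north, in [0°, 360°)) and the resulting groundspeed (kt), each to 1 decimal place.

Leg 1: heading=344.2°, groundspeed=188.5 kt
Leg 2: heading=143.5°, groundspeed=217.7 kt
Leg 3: heading=254.1°, groundspeed=184.2 kt

Leg 1: desired track 349.2°; wind correction -5.0° → command heading 344.2°, groundspeed 188.5 kt
Leg 2: desired track 140.6°; wind correction +2.9° → command heading 143.5°, groundspeed 217.7 kt
Leg 3: desired track 250.3°; wind correction +3.8° → command heading 254.1°, groundspeed 184.2 kt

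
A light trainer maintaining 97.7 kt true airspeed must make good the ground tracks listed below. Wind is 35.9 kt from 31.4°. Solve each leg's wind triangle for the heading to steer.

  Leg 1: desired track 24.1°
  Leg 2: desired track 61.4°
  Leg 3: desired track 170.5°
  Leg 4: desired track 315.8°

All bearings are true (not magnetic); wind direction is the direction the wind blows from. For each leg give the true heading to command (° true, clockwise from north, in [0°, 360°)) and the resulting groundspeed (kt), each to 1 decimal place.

Leg 1: desired track 24.1°; wind correction +2.7° → command heading 26.8°, groundspeed 62.0 kt
Leg 2: desired track 61.4°; wind correction -10.6° → command heading 50.8°, groundspeed 64.9 kt
Leg 3: desired track 170.5°; wind correction -13.9° → command heading 156.6°, groundspeed 122.0 kt
Leg 4: desired track 315.8°; wind correction +20.8° → command heading 336.6°, groundspeed 82.4 kt

Leg 1: heading=26.8°, groundspeed=62.0 kt
Leg 2: heading=50.8°, groundspeed=64.9 kt
Leg 3: heading=156.6°, groundspeed=122.0 kt
Leg 4: heading=336.6°, groundspeed=82.4 kt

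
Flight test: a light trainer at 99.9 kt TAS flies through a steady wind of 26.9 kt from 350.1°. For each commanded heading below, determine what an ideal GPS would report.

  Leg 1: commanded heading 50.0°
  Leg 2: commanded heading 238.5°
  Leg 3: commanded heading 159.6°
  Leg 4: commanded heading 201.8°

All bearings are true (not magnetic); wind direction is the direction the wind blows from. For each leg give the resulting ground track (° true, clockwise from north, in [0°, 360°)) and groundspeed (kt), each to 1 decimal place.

Leg 1: heading 50.0°; drift +15.1° → track 65.1°, groundspeed 89.5 kt
Leg 2: heading 238.5°; drift -12.8° → track 225.7°, groundspeed 112.6 kt
Leg 3: heading 159.6°; drift +2.2° → track 161.8°, groundspeed 126.4 kt
Leg 4: heading 201.8°; drift -6.6° → track 195.2°, groundspeed 123.6 kt

Leg 1: track=65.1°, groundspeed=89.5 kt
Leg 2: track=225.7°, groundspeed=112.6 kt
Leg 3: track=161.8°, groundspeed=126.4 kt
Leg 4: track=195.2°, groundspeed=123.6 kt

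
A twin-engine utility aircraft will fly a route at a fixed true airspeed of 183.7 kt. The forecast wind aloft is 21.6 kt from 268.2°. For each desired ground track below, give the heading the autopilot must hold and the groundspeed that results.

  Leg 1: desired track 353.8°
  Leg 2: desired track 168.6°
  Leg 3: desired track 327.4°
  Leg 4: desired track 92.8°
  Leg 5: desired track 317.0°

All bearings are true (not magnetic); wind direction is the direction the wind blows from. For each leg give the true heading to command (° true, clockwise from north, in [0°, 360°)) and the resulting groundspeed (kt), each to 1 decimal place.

Leg 1: heading=347.1°, groundspeed=180.8 kt
Leg 2: heading=175.3°, groundspeed=186.1 kt
Leg 3: heading=321.6°, groundspeed=171.7 kt
Leg 4: heading=93.3°, groundspeed=205.2 kt
Leg 5: heading=311.9°, groundspeed=168.8 kt

Leg 1: desired track 353.8°; wind correction -6.7° → command heading 347.1°, groundspeed 180.8 kt
Leg 2: desired track 168.6°; wind correction +6.7° → command heading 175.3°, groundspeed 186.1 kt
Leg 3: desired track 327.4°; wind correction -5.8° → command heading 321.6°, groundspeed 171.7 kt
Leg 4: desired track 92.8°; wind correction +0.5° → command heading 93.3°, groundspeed 205.2 kt
Leg 5: desired track 317.0°; wind correction -5.1° → command heading 311.9°, groundspeed 168.8 kt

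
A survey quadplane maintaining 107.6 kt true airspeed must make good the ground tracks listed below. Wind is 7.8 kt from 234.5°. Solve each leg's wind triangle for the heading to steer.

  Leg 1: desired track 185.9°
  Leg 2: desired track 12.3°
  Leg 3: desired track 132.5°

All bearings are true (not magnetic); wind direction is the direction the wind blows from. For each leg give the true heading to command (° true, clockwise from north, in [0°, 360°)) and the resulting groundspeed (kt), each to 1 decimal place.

Leg 1: heading=189.0°, groundspeed=102.3 kt
Leg 2: heading=9.5°, groundspeed=113.3 kt
Leg 3: heading=136.6°, groundspeed=109.0 kt

Leg 1: desired track 185.9°; wind correction +3.1° → command heading 189.0°, groundspeed 102.3 kt
Leg 2: desired track 12.3°; wind correction -2.8° → command heading 9.5°, groundspeed 113.3 kt
Leg 3: desired track 132.5°; wind correction +4.1° → command heading 136.6°, groundspeed 109.0 kt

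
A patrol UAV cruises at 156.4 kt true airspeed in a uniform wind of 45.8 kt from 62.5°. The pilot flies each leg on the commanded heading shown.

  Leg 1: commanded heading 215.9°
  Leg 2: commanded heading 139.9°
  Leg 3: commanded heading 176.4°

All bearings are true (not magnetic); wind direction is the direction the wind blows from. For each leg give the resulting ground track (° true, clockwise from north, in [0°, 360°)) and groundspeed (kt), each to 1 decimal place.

Leg 1: heading 215.9°; drift +5.9° → track 221.8°, groundspeed 198.4 kt
Leg 2: heading 139.9°; drift +17.0° → track 156.9°, groundspeed 153.1 kt
Leg 3: heading 176.4°; drift +13.5° → track 189.9°, groundspeed 179.9 kt

Leg 1: track=221.8°, groundspeed=198.4 kt
Leg 2: track=156.9°, groundspeed=153.1 kt
Leg 3: track=189.9°, groundspeed=179.9 kt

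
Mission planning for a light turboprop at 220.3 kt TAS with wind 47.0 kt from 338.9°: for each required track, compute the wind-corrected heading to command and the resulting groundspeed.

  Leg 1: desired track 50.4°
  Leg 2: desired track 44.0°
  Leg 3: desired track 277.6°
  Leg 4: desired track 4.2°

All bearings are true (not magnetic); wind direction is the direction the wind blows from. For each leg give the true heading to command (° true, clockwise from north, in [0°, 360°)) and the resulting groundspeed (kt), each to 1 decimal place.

Leg 1: desired track 50.4°; wind correction -11.7° → command heading 38.7°, groundspeed 200.8 kt
Leg 2: desired track 44.0°; wind correction -11.2° → command heading 32.8°, groundspeed 196.3 kt
Leg 3: desired track 277.6°; wind correction +10.8° → command heading 288.4°, groundspeed 193.8 kt
Leg 4: desired track 4.2°; wind correction -5.2° → command heading 359.0°, groundspeed 176.9 kt

Leg 1: heading=38.7°, groundspeed=200.8 kt
Leg 2: heading=32.8°, groundspeed=196.3 kt
Leg 3: heading=288.4°, groundspeed=193.8 kt
Leg 4: heading=359.0°, groundspeed=176.9 kt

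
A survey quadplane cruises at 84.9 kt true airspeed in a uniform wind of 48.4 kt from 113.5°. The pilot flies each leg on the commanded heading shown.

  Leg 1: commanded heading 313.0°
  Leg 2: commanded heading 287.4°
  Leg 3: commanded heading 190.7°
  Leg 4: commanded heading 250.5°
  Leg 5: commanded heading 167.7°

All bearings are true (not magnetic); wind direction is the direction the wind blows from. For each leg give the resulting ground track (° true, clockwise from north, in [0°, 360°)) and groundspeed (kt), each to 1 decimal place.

Leg 1: heading 313.0°; drift -7.1° → track 305.9°, groundspeed 131.5 kt
Leg 2: heading 287.4°; drift +2.2° → track 289.6°, groundspeed 133.1 kt
Leg 3: heading 190.7°; drift +32.5° → track 223.2°, groundspeed 87.9 kt
Leg 4: heading 250.5°; drift +15.3° → track 265.8°, groundspeed 124.7 kt
Leg 5: heading 167.7°; drift +34.7° → track 202.4°, groundspeed 68.9 kt

Leg 1: track=305.9°, groundspeed=131.5 kt
Leg 2: track=289.6°, groundspeed=133.1 kt
Leg 3: track=223.2°, groundspeed=87.9 kt
Leg 4: track=265.8°, groundspeed=124.7 kt
Leg 5: track=202.4°, groundspeed=68.9 kt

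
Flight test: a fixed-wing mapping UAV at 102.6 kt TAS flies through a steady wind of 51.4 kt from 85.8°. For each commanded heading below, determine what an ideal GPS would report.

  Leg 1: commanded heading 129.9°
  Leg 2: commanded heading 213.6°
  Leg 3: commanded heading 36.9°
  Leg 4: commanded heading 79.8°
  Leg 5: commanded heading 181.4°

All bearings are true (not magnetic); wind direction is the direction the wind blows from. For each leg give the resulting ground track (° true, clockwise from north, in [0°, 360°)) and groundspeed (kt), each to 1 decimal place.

Leg 1: track=158.5°, groundspeed=74.8 kt
Leg 2: track=230.4°, groundspeed=140.1 kt
Leg 3: track=7.5°, groundspeed=79.0 kt
Leg 4: track=73.8°, groundspeed=51.8 kt
Leg 5: track=206.8°, groundspeed=119.2 kt

Leg 1: heading 129.9°; drift +28.6° → track 158.5°, groundspeed 74.8 kt
Leg 2: heading 213.6°; drift +16.8° → track 230.4°, groundspeed 140.1 kt
Leg 3: heading 36.9°; drift -29.4° → track 7.5°, groundspeed 79.0 kt
Leg 4: heading 79.8°; drift -6.0° → track 73.8°, groundspeed 51.8 kt
Leg 5: heading 181.4°; drift +25.4° → track 206.8°, groundspeed 119.2 kt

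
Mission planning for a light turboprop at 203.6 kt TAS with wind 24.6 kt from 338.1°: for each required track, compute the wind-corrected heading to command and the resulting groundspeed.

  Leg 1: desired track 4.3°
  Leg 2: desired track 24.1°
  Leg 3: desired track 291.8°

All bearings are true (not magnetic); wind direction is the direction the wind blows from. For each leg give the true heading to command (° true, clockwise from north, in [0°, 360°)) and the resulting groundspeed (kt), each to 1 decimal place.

Leg 1: desired track 4.3°; wind correction -3.1° → command heading 1.2°, groundspeed 181.2 kt
Leg 2: desired track 24.1°; wind correction -5.0° → command heading 19.1°, groundspeed 185.7 kt
Leg 3: desired track 291.8°; wind correction +5.0° → command heading 296.8°, groundspeed 185.8 kt

Leg 1: heading=1.2°, groundspeed=181.2 kt
Leg 2: heading=19.1°, groundspeed=185.7 kt
Leg 3: heading=296.8°, groundspeed=185.8 kt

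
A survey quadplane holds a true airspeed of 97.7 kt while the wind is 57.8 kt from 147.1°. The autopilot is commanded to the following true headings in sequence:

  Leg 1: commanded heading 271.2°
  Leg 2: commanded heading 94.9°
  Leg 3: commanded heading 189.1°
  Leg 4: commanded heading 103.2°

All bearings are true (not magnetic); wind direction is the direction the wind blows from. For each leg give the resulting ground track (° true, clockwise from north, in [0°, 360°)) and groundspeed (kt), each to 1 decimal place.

Leg 1: track=291.4°, groundspeed=138.6 kt
Leg 2: track=58.6°, groundspeed=77.2 kt
Leg 3: track=224.3°, groundspeed=67.0 kt
Leg 4: track=67.6°, groundspeed=68.9 kt

Leg 1: heading 271.2°; drift +20.2° → track 291.4°, groundspeed 138.6 kt
Leg 2: heading 94.9°; drift -36.3° → track 58.6°, groundspeed 77.2 kt
Leg 3: heading 189.1°; drift +35.2° → track 224.3°, groundspeed 67.0 kt
Leg 4: heading 103.2°; drift -35.6° → track 67.6°, groundspeed 68.9 kt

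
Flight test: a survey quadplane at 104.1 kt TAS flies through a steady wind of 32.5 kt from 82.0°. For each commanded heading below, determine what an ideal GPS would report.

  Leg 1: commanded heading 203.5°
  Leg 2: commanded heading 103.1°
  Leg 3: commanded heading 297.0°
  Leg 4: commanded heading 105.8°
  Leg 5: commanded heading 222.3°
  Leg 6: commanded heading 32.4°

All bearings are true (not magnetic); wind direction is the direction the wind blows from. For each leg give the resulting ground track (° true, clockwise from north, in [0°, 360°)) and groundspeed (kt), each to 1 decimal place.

Leg 1: track=216.4°, groundspeed=124.2 kt
Leg 2: track=112.1°, groundspeed=74.7 kt
Leg 3: track=288.9°, groundspeed=132.0 kt
Leg 4: track=115.8°, groundspeed=75.5 kt
Leg 5: track=231.4°, groundspeed=130.8 kt
Leg 6: track=15.8°, groundspeed=86.6 kt

Leg 1: heading 203.5°; drift +12.9° → track 216.4°, groundspeed 124.2 kt
Leg 2: heading 103.1°; drift +9.0° → track 112.1°, groundspeed 74.7 kt
Leg 3: heading 297.0°; drift -8.1° → track 288.9°, groundspeed 132.0 kt
Leg 4: heading 105.8°; drift +10.0° → track 115.8°, groundspeed 75.5 kt
Leg 5: heading 222.3°; drift +9.1° → track 231.4°, groundspeed 130.8 kt
Leg 6: heading 32.4°; drift -16.6° → track 15.8°, groundspeed 86.6 kt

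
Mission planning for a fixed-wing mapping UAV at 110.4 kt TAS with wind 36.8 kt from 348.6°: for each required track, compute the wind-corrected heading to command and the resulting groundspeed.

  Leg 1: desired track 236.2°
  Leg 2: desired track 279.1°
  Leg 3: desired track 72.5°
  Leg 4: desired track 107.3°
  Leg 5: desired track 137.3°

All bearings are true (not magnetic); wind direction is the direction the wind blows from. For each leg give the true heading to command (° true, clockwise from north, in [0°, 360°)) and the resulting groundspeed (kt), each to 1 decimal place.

Leg 1: heading=254.1°, groundspeed=119.0 kt
Leg 2: heading=297.3°, groundspeed=92.0 kt
Leg 3: heading=53.1°, groundspeed=100.2 kt
Leg 4: heading=90.3°, groundspeed=123.2 kt
Leg 5: heading=127.3°, groundspeed=140.2 kt

Leg 1: desired track 236.2°; wind correction +17.9° → command heading 254.1°, groundspeed 119.0 kt
Leg 2: desired track 279.1°; wind correction +18.2° → command heading 297.3°, groundspeed 92.0 kt
Leg 3: desired track 72.5°; wind correction -19.4° → command heading 53.1°, groundspeed 100.2 kt
Leg 4: desired track 107.3°; wind correction -17.0° → command heading 90.3°, groundspeed 123.2 kt
Leg 5: desired track 137.3°; wind correction -10.0° → command heading 127.3°, groundspeed 140.2 kt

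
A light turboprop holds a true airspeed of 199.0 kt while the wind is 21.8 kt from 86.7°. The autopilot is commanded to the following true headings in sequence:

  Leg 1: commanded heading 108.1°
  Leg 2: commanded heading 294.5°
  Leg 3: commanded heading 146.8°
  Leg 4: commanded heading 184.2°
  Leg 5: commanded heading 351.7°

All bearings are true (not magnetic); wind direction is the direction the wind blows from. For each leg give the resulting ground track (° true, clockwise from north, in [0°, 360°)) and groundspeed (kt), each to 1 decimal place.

Leg 1: track=110.6°, groundspeed=178.9 kt
Leg 2: track=291.8°, groundspeed=218.5 kt
Leg 3: track=152.5°, groundspeed=189.1 kt
Leg 4: track=190.3°, groundspeed=203.0 kt
Leg 5: track=345.5°, groundspeed=202.1 kt

Leg 1: heading 108.1°; drift +2.5° → track 110.6°, groundspeed 178.9 kt
Leg 2: heading 294.5°; drift -2.7° → track 291.8°, groundspeed 218.5 kt
Leg 3: heading 146.8°; drift +5.7° → track 152.5°, groundspeed 189.1 kt
Leg 4: heading 184.2°; drift +6.1° → track 190.3°, groundspeed 203.0 kt
Leg 5: heading 351.7°; drift -6.2° → track 345.5°, groundspeed 202.1 kt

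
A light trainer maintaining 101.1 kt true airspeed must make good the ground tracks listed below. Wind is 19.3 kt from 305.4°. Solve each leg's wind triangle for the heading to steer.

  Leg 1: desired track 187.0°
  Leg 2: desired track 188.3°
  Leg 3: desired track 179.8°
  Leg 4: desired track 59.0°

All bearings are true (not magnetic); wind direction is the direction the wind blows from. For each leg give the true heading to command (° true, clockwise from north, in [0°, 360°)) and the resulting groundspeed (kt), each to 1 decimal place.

Leg 1: heading=196.7°, groundspeed=108.8 kt
Leg 2: heading=198.1°, groundspeed=108.4 kt
Leg 3: heading=188.7°, groundspeed=111.1 kt
Leg 4: heading=48.9°, groundspeed=107.3 kt

Leg 1: desired track 187.0°; wind correction +9.7° → command heading 196.7°, groundspeed 108.8 kt
Leg 2: desired track 188.3°; wind correction +9.8° → command heading 198.1°, groundspeed 108.4 kt
Leg 3: desired track 179.8°; wind correction +8.9° → command heading 188.7°, groundspeed 111.1 kt
Leg 4: desired track 59.0°; wind correction -10.1° → command heading 48.9°, groundspeed 107.3 kt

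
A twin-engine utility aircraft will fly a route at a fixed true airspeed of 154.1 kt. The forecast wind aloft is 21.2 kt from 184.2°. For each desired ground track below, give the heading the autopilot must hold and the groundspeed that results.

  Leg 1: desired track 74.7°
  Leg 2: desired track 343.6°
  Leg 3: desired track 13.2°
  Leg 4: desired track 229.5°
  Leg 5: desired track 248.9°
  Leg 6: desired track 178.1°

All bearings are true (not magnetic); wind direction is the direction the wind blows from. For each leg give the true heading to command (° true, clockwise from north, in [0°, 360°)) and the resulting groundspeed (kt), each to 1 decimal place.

Leg 1: heading=82.2°, groundspeed=159.9 kt
Leg 2: heading=340.8°, groundspeed=173.8 kt
Leg 3: heading=14.4°, groundspeed=175.0 kt
Leg 4: heading=223.9°, groundspeed=138.4 kt
Leg 5: heading=241.8°, groundspeed=143.8 kt
Leg 6: heading=178.9°, groundspeed=133.0 kt

Leg 1: desired track 74.7°; wind correction +7.5° → command heading 82.2°, groundspeed 159.9 kt
Leg 2: desired track 343.6°; wind correction -2.8° → command heading 340.8°, groundspeed 173.8 kt
Leg 3: desired track 13.2°; wind correction +1.2° → command heading 14.4°, groundspeed 175.0 kt
Leg 4: desired track 229.5°; wind correction -5.6° → command heading 223.9°, groundspeed 138.4 kt
Leg 5: desired track 248.9°; wind correction -7.1° → command heading 241.8°, groundspeed 143.8 kt
Leg 6: desired track 178.1°; wind correction +0.8° → command heading 178.9°, groundspeed 133.0 kt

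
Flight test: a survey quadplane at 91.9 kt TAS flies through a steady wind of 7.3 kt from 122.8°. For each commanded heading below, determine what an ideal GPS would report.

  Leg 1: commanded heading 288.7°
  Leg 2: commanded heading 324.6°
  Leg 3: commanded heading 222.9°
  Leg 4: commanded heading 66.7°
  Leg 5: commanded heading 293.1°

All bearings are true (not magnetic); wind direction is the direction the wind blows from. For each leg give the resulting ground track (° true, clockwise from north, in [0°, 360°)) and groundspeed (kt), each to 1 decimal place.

Leg 1: heading 288.7°; drift +1.0° → track 289.7°, groundspeed 99.0 kt
Leg 2: heading 324.6°; drift -1.6° → track 323.0°, groundspeed 98.7 kt
Leg 3: heading 222.9°; drift +4.4° → track 227.3°, groundspeed 93.5 kt
Leg 4: heading 66.7°; drift -3.9° → track 62.8°, groundspeed 88.0 kt
Leg 5: heading 293.1°; drift +0.7° → track 293.8°, groundspeed 99.1 kt

Leg 1: track=289.7°, groundspeed=99.0 kt
Leg 2: track=323.0°, groundspeed=98.7 kt
Leg 3: track=227.3°, groundspeed=93.5 kt
Leg 4: track=62.8°, groundspeed=88.0 kt
Leg 5: track=293.8°, groundspeed=99.1 kt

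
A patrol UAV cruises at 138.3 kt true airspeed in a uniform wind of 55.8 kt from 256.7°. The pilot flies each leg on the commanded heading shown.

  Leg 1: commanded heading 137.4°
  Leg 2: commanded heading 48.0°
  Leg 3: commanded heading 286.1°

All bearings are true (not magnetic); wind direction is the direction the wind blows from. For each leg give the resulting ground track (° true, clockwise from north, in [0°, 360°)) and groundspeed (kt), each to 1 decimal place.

Leg 1: heading 137.4°; drift -16.4° → track 121.0°, groundspeed 172.6 kt
Leg 2: heading 48.0°; drift +8.1° → track 56.1°, groundspeed 189.2 kt
Leg 3: heading 286.1°; drift +17.0° → track 303.1°, groundspeed 93.8 kt

Leg 1: track=121.0°, groundspeed=172.6 kt
Leg 2: track=56.1°, groundspeed=189.2 kt
Leg 3: track=303.1°, groundspeed=93.8 kt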